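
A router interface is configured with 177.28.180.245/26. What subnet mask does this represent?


/26 means 26 network bits, 6 host bits
Binary: 11111111111111111111111111000000
Mask: 255.255.255.192


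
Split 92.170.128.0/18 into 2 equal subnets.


New prefix = 18 + 1 = 19
Each subnet has 8192 addresses
  92.170.128.0/19
  92.170.160.0/19
Subnets: 92.170.128.0/19, 92.170.160.0/19


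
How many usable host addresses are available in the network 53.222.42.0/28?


Host bits = 32 - 28 = 4
Total addresses = 2^4 = 16
Usable = total - 2 (network and broadcast)
Usable hosts: 14


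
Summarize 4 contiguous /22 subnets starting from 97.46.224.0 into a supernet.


Original prefix: /22
Number of subnets: 4 = 2^2
New prefix = 22 - 2 = 20
Supernet: 97.46.224.0/20


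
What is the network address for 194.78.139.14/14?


IP:   11000010.01001110.10001011.00001110
Mask: 11111111.11111100.00000000.00000000
AND operation:
Net:  11000010.01001100.00000000.00000000
Network: 194.76.0.0/14


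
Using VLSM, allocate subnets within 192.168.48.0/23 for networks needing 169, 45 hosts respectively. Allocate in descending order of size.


169 hosts -> /24 (254 usable): 192.168.48.0/24
45 hosts -> /26 (62 usable): 192.168.49.0/26
Allocation: 192.168.48.0/24 (169 hosts, 254 usable); 192.168.49.0/26 (45 hosts, 62 usable)


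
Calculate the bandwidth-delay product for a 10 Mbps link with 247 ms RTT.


BDP = bandwidth * RTT
= 10 Mbps * 247 ms
= 10 * 1e6 * 247 / 1000 bits
= 2470000 bits
= 308750 bytes
= 301.5137 KB
BDP = 2470000 bits (308750 bytes)


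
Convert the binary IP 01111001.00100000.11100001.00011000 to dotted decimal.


01111001 = 121
00100000 = 32
11100001 = 225
00011000 = 24
IP: 121.32.225.24


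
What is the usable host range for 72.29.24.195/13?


Network: 72.24.0.0
Broadcast: 72.31.255.255
First usable = network + 1
Last usable = broadcast - 1
Range: 72.24.0.1 to 72.31.255.254


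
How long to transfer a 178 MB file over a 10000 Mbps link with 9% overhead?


Effective throughput = 10000 * (1 - 9/100) = 9100 Mbps
File size in Mb = 178 * 8 = 1424 Mb
Time = 1424 / 9100
Time = 0.1565 seconds


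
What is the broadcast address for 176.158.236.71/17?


Network: 176.158.128.0/17
Host bits = 15
Set all host bits to 1:
Broadcast: 176.158.255.255


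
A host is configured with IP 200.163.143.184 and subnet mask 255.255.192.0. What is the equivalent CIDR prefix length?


Binary: 11111111.11111111.11000000.00000000
Count leading 1s
Prefix: /18


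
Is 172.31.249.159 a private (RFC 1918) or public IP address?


RFC 1918 private ranges:
  10.0.0.0/8 (10.0.0.0 - 10.255.255.255)
  172.16.0.0/12 (172.16.0.0 - 172.31.255.255)
  192.168.0.0/16 (192.168.0.0 - 192.168.255.255)
Private (in 172.16.0.0/12)


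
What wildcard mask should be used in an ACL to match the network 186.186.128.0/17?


Subnet mask: 255.255.128.0
Wildcard = 255.255.255.255 - subnet mask
255 - 255 = 0
255 - 255 = 0
255 - 128 = 127
255 - 0 = 255
Wildcard: 0.0.127.255


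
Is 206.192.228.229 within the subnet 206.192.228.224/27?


Subnet network: 206.192.228.224
Test IP AND mask: 206.192.228.224
Yes, 206.192.228.229 is in 206.192.228.224/27


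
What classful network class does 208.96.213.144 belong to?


First octet: 208
Binary: 11010000
110xxxxx -> Class C (192-223)
Class C, default mask 255.255.255.0 (/24)


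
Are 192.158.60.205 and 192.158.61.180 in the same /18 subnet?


Mask: 255.255.192.0
192.158.60.205 AND mask = 192.158.0.0
192.158.61.180 AND mask = 192.158.0.0
Yes, same subnet (192.158.0.0)


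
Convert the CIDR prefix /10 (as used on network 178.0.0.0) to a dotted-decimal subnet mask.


/10 means 10 network bits, 22 host bits
Binary: 11111111110000000000000000000000
Mask: 255.192.0.0


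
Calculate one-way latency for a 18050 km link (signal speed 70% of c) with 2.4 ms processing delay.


Speed = 0.7 * 3e5 km/s = 210000 km/s
Propagation delay = 18050 / 210000 = 0.086 s = 85.9524 ms
Processing delay = 2.4 ms
Total one-way latency = 88.3524 ms


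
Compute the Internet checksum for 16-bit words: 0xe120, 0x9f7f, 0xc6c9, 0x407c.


Sum all words (with carry folding):
+ 0xe120 = 0xe120
+ 0x9f7f = 0x80a0
+ 0xc6c9 = 0x476a
+ 0x407c = 0x87e6
One's complement: ~0x87e6
Checksum = 0x7819


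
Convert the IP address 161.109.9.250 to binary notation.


161 = 10100001
109 = 01101101
9 = 00001001
250 = 11111010
Binary: 10100001.01101101.00001001.11111010


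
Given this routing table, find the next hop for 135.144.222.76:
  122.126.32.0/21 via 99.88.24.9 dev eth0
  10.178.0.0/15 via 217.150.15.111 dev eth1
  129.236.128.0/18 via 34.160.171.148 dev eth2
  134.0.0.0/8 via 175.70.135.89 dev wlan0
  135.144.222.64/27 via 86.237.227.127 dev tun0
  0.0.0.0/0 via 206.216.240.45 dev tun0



Longest prefix match for 135.144.222.76:
  /21 122.126.32.0: no
  /15 10.178.0.0: no
  /18 129.236.128.0: no
  /8 134.0.0.0: no
  /27 135.144.222.64: MATCH
  /0 0.0.0.0: MATCH
Selected: next-hop 86.237.227.127 via tun0 (matched /27)


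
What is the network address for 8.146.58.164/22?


IP:   00001000.10010010.00111010.10100100
Mask: 11111111.11111111.11111100.00000000
AND operation:
Net:  00001000.10010010.00111000.00000000
Network: 8.146.56.0/22


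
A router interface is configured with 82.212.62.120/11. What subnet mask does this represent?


/11 means 11 network bits, 21 host bits
Binary: 11111111111000000000000000000000
Mask: 255.224.0.0


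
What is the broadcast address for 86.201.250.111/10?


Network: 86.192.0.0/10
Host bits = 22
Set all host bits to 1:
Broadcast: 86.255.255.255


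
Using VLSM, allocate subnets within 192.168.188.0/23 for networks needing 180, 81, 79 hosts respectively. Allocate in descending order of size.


180 hosts -> /24 (254 usable): 192.168.188.0/24
81 hosts -> /25 (126 usable): 192.168.189.0/25
79 hosts -> /25 (126 usable): 192.168.189.128/25
Allocation: 192.168.188.0/24 (180 hosts, 254 usable); 192.168.189.0/25 (81 hosts, 126 usable); 192.168.189.128/25 (79 hosts, 126 usable)


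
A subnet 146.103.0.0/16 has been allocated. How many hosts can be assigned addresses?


Host bits = 32 - 16 = 16
Total addresses = 2^16 = 65536
Usable = total - 2 (network and broadcast)
Usable hosts: 65534


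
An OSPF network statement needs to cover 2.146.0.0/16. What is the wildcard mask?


Subnet mask: 255.255.0.0
Wildcard = 255.255.255.255 - subnet mask
255 - 255 = 0
255 - 255 = 0
255 - 0 = 255
255 - 0 = 255
Wildcard: 0.0.255.255


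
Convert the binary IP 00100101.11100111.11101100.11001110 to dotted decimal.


00100101 = 37
11100111 = 231
11101100 = 236
11001110 = 206
IP: 37.231.236.206


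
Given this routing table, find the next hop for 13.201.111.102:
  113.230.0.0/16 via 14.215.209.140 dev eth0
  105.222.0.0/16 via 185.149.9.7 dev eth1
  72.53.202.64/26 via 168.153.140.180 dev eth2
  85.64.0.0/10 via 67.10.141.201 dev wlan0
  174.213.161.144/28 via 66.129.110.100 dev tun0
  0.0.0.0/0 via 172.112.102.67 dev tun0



Longest prefix match for 13.201.111.102:
  /16 113.230.0.0: no
  /16 105.222.0.0: no
  /26 72.53.202.64: no
  /10 85.64.0.0: no
  /28 174.213.161.144: no
  /0 0.0.0.0: MATCH
Selected: next-hop 172.112.102.67 via tun0 (matched /0)


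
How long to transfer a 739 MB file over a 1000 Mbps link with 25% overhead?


Effective throughput = 1000 * (1 - 25/100) = 750 Mbps
File size in Mb = 739 * 8 = 5912 Mb
Time = 5912 / 750
Time = 7.8827 seconds


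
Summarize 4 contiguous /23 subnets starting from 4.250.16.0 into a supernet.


Original prefix: /23
Number of subnets: 4 = 2^2
New prefix = 23 - 2 = 21
Supernet: 4.250.16.0/21


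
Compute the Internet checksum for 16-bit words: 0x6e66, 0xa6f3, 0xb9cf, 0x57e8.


Sum all words (with carry folding):
+ 0x6e66 = 0x6e66
+ 0xa6f3 = 0x155a
+ 0xb9cf = 0xcf29
+ 0x57e8 = 0x2712
One's complement: ~0x2712
Checksum = 0xd8ed


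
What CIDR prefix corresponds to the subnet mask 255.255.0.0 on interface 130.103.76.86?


Binary: 11111111.11111111.00000000.00000000
Count leading 1s
Prefix: /16


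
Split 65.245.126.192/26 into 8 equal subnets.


New prefix = 26 + 3 = 29
Each subnet has 8 addresses
  65.245.126.192/29
  65.245.126.200/29
  65.245.126.208/29
  65.245.126.216/29
  65.245.126.224/29
  65.245.126.232/29
  65.245.126.240/29
  65.245.126.248/29
Subnets: 65.245.126.192/29, 65.245.126.200/29, 65.245.126.208/29, 65.245.126.216/29, 65.245.126.224/29, 65.245.126.232/29, 65.245.126.240/29, 65.245.126.248/29


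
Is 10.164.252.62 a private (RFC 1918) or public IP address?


RFC 1918 private ranges:
  10.0.0.0/8 (10.0.0.0 - 10.255.255.255)
  172.16.0.0/12 (172.16.0.0 - 172.31.255.255)
  192.168.0.0/16 (192.168.0.0 - 192.168.255.255)
Private (in 10.0.0.0/8)


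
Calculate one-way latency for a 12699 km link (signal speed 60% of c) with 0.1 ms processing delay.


Speed = 0.6 * 3e5 km/s = 180000 km/s
Propagation delay = 12699 / 180000 = 0.0706 s = 70.55 ms
Processing delay = 0.1 ms
Total one-way latency = 70.65 ms


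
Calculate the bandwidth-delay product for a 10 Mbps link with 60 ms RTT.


BDP = bandwidth * RTT
= 10 Mbps * 60 ms
= 10 * 1e6 * 60 / 1000 bits
= 600000 bits
= 75000 bytes
= 73.2422 KB
BDP = 600000 bits (75000 bytes)


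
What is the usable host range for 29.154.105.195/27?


Network: 29.154.105.192
Broadcast: 29.154.105.223
First usable = network + 1
Last usable = broadcast - 1
Range: 29.154.105.193 to 29.154.105.222


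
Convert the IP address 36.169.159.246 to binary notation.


36 = 00100100
169 = 10101001
159 = 10011111
246 = 11110110
Binary: 00100100.10101001.10011111.11110110


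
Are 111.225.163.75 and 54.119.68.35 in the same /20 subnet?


Mask: 255.255.240.0
111.225.163.75 AND mask = 111.225.160.0
54.119.68.35 AND mask = 54.119.64.0
No, different subnets (111.225.160.0 vs 54.119.64.0)


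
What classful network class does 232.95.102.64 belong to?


First octet: 232
Binary: 11101000
1110xxxx -> Class D (224-239)
Class D (multicast), default mask N/A


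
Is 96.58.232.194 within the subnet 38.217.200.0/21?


Subnet network: 38.217.200.0
Test IP AND mask: 96.58.232.0
No, 96.58.232.194 is not in 38.217.200.0/21


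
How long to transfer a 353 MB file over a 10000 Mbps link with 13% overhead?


Effective throughput = 10000 * (1 - 13/100) = 8700 Mbps
File size in Mb = 353 * 8 = 2824 Mb
Time = 2824 / 8700
Time = 0.3246 seconds


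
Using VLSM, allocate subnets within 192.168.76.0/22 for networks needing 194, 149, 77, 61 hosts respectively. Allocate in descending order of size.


194 hosts -> /24 (254 usable): 192.168.76.0/24
149 hosts -> /24 (254 usable): 192.168.77.0/24
77 hosts -> /25 (126 usable): 192.168.78.0/25
61 hosts -> /26 (62 usable): 192.168.78.128/26
Allocation: 192.168.76.0/24 (194 hosts, 254 usable); 192.168.77.0/24 (149 hosts, 254 usable); 192.168.78.0/25 (77 hosts, 126 usable); 192.168.78.128/26 (61 hosts, 62 usable)


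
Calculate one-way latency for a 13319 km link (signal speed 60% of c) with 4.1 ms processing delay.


Speed = 0.6 * 3e5 km/s = 180000 km/s
Propagation delay = 13319 / 180000 = 0.074 s = 73.9944 ms
Processing delay = 4.1 ms
Total one-way latency = 78.0944 ms


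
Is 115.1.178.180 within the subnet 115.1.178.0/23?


Subnet network: 115.1.178.0
Test IP AND mask: 115.1.178.0
Yes, 115.1.178.180 is in 115.1.178.0/23


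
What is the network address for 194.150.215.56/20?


IP:   11000010.10010110.11010111.00111000
Mask: 11111111.11111111.11110000.00000000
AND operation:
Net:  11000010.10010110.11010000.00000000
Network: 194.150.208.0/20


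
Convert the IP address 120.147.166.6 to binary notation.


120 = 01111000
147 = 10010011
166 = 10100110
6 = 00000110
Binary: 01111000.10010011.10100110.00000110


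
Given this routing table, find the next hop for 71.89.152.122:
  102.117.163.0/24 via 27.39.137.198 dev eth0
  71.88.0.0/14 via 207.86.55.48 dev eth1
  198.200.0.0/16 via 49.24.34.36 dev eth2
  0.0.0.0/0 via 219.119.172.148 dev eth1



Longest prefix match for 71.89.152.122:
  /24 102.117.163.0: no
  /14 71.88.0.0: MATCH
  /16 198.200.0.0: no
  /0 0.0.0.0: MATCH
Selected: next-hop 207.86.55.48 via eth1 (matched /14)


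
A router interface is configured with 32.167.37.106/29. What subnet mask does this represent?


/29 means 29 network bits, 3 host bits
Binary: 11111111111111111111111111111000
Mask: 255.255.255.248


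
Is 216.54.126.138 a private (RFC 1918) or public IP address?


RFC 1918 private ranges:
  10.0.0.0/8 (10.0.0.0 - 10.255.255.255)
  172.16.0.0/12 (172.16.0.0 - 172.31.255.255)
  192.168.0.0/16 (192.168.0.0 - 192.168.255.255)
Public (not in any RFC 1918 range)


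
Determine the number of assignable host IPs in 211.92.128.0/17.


Host bits = 32 - 17 = 15
Total addresses = 2^15 = 32768
Usable = total - 2 (network and broadcast)
Usable hosts: 32766


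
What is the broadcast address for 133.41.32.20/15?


Network: 133.40.0.0/15
Host bits = 17
Set all host bits to 1:
Broadcast: 133.41.255.255


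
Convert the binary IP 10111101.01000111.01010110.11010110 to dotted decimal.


10111101 = 189
01000111 = 71
01010110 = 86
11010110 = 214
IP: 189.71.86.214


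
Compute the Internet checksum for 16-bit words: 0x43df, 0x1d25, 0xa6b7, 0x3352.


Sum all words (with carry folding):
+ 0x43df = 0x43df
+ 0x1d25 = 0x6104
+ 0xa6b7 = 0x07bc
+ 0x3352 = 0x3b0e
One's complement: ~0x3b0e
Checksum = 0xc4f1


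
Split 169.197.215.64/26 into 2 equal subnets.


New prefix = 26 + 1 = 27
Each subnet has 32 addresses
  169.197.215.64/27
  169.197.215.96/27
Subnets: 169.197.215.64/27, 169.197.215.96/27


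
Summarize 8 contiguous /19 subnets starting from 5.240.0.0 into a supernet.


Original prefix: /19
Number of subnets: 8 = 2^3
New prefix = 19 - 3 = 16
Supernet: 5.240.0.0/16


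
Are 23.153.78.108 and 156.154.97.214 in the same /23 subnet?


Mask: 255.255.254.0
23.153.78.108 AND mask = 23.153.78.0
156.154.97.214 AND mask = 156.154.96.0
No, different subnets (23.153.78.0 vs 156.154.96.0)


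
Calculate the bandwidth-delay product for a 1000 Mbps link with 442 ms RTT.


BDP = bandwidth * RTT
= 1000 Mbps * 442 ms
= 1000 * 1e6 * 442 / 1000 bits
= 442000000 bits
= 55250000 bytes
= 53955.0781 KB
BDP = 442000000 bits (55250000 bytes)


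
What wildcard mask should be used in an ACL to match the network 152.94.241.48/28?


Subnet mask: 255.255.255.240
Wildcard = 255.255.255.255 - subnet mask
255 - 255 = 0
255 - 255 = 0
255 - 255 = 0
255 - 240 = 15
Wildcard: 0.0.0.15


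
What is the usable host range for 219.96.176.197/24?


Network: 219.96.176.0
Broadcast: 219.96.176.255
First usable = network + 1
Last usable = broadcast - 1
Range: 219.96.176.1 to 219.96.176.254


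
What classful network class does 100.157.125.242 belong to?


First octet: 100
Binary: 01100100
0xxxxxxx -> Class A (1-126)
Class A, default mask 255.0.0.0 (/8)


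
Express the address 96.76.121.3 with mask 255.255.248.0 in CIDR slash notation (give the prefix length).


Binary: 11111111.11111111.11111000.00000000
Count leading 1s
Prefix: /21


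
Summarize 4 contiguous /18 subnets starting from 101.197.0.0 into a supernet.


Original prefix: /18
Number of subnets: 4 = 2^2
New prefix = 18 - 2 = 16
Supernet: 101.197.0.0/16


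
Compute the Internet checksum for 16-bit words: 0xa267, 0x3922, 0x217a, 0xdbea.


Sum all words (with carry folding):
+ 0xa267 = 0xa267
+ 0x3922 = 0xdb89
+ 0x217a = 0xfd03
+ 0xdbea = 0xd8ee
One's complement: ~0xd8ee
Checksum = 0x2711


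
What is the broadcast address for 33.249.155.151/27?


Network: 33.249.155.128/27
Host bits = 5
Set all host bits to 1:
Broadcast: 33.249.155.159


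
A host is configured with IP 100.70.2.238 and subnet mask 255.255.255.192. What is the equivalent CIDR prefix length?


Binary: 11111111.11111111.11111111.11000000
Count leading 1s
Prefix: /26


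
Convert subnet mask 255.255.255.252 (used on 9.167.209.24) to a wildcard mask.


Subnet mask: 255.255.255.252
Wildcard = 255.255.255.255 - subnet mask
255 - 255 = 0
255 - 255 = 0
255 - 255 = 0
255 - 252 = 3
Wildcard: 0.0.0.3


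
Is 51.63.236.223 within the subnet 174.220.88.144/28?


Subnet network: 174.220.88.144
Test IP AND mask: 51.63.236.208
No, 51.63.236.223 is not in 174.220.88.144/28


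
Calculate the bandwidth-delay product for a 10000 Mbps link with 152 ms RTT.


BDP = bandwidth * RTT
= 10000 Mbps * 152 ms
= 10000 * 1e6 * 152 / 1000 bits
= 1520000000 bits
= 190000000 bytes
= 185546.875 KB
BDP = 1520000000 bits (190000000 bytes)


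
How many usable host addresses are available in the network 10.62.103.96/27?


Host bits = 32 - 27 = 5
Total addresses = 2^5 = 32
Usable = total - 2 (network and broadcast)
Usable hosts: 30


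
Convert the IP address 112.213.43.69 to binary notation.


112 = 01110000
213 = 11010101
43 = 00101011
69 = 01000101
Binary: 01110000.11010101.00101011.01000101


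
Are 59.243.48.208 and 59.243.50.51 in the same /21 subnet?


Mask: 255.255.248.0
59.243.48.208 AND mask = 59.243.48.0
59.243.50.51 AND mask = 59.243.48.0
Yes, same subnet (59.243.48.0)


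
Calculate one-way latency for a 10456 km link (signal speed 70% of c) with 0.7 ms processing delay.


Speed = 0.7 * 3e5 km/s = 210000 km/s
Propagation delay = 10456 / 210000 = 0.0498 s = 49.7905 ms
Processing delay = 0.7 ms
Total one-way latency = 50.4905 ms


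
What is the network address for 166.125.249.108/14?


IP:   10100110.01111101.11111001.01101100
Mask: 11111111.11111100.00000000.00000000
AND operation:
Net:  10100110.01111100.00000000.00000000
Network: 166.124.0.0/14


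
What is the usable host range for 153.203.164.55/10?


Network: 153.192.0.0
Broadcast: 153.255.255.255
First usable = network + 1
Last usable = broadcast - 1
Range: 153.192.0.1 to 153.255.255.254


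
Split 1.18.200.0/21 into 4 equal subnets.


New prefix = 21 + 2 = 23
Each subnet has 512 addresses
  1.18.200.0/23
  1.18.202.0/23
  1.18.204.0/23
  1.18.206.0/23
Subnets: 1.18.200.0/23, 1.18.202.0/23, 1.18.204.0/23, 1.18.206.0/23


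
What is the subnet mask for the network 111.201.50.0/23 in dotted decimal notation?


/23 means 23 network bits, 9 host bits
Binary: 11111111111111111111111000000000
Mask: 255.255.254.0


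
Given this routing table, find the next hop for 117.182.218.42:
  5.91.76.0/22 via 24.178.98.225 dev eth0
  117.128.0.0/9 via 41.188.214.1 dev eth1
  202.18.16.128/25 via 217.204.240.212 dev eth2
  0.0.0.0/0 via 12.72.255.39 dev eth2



Longest prefix match for 117.182.218.42:
  /22 5.91.76.0: no
  /9 117.128.0.0: MATCH
  /25 202.18.16.128: no
  /0 0.0.0.0: MATCH
Selected: next-hop 41.188.214.1 via eth1 (matched /9)


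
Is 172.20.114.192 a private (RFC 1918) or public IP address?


RFC 1918 private ranges:
  10.0.0.0/8 (10.0.0.0 - 10.255.255.255)
  172.16.0.0/12 (172.16.0.0 - 172.31.255.255)
  192.168.0.0/16 (192.168.0.0 - 192.168.255.255)
Private (in 172.16.0.0/12)


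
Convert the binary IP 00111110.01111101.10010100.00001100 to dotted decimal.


00111110 = 62
01111101 = 125
10010100 = 148
00001100 = 12
IP: 62.125.148.12


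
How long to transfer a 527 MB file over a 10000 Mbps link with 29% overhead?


Effective throughput = 10000 * (1 - 29/100) = 7100 Mbps
File size in Mb = 527 * 8 = 4216 Mb
Time = 4216 / 7100
Time = 0.5938 seconds


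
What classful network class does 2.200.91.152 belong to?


First octet: 2
Binary: 00000010
0xxxxxxx -> Class A (1-126)
Class A, default mask 255.0.0.0 (/8)


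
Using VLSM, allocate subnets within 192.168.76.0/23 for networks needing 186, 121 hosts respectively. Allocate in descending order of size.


186 hosts -> /24 (254 usable): 192.168.76.0/24
121 hosts -> /25 (126 usable): 192.168.77.0/25
Allocation: 192.168.76.0/24 (186 hosts, 254 usable); 192.168.77.0/25 (121 hosts, 126 usable)


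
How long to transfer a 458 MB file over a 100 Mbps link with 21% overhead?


Effective throughput = 100 * (1 - 21/100) = 79 Mbps
File size in Mb = 458 * 8 = 3664 Mb
Time = 3664 / 79
Time = 46.3797 seconds


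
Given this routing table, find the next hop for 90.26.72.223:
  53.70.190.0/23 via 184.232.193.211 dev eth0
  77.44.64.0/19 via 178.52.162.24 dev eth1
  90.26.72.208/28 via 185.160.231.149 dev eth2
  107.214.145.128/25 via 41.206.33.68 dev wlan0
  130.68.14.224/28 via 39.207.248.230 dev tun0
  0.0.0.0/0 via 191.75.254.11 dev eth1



Longest prefix match for 90.26.72.223:
  /23 53.70.190.0: no
  /19 77.44.64.0: no
  /28 90.26.72.208: MATCH
  /25 107.214.145.128: no
  /28 130.68.14.224: no
  /0 0.0.0.0: MATCH
Selected: next-hop 185.160.231.149 via eth2 (matched /28)


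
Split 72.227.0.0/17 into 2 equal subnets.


New prefix = 17 + 1 = 18
Each subnet has 16384 addresses
  72.227.0.0/18
  72.227.64.0/18
Subnets: 72.227.0.0/18, 72.227.64.0/18


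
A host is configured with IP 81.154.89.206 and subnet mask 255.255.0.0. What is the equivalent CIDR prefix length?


Binary: 11111111.11111111.00000000.00000000
Count leading 1s
Prefix: /16


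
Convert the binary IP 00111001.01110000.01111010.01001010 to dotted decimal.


00111001 = 57
01110000 = 112
01111010 = 122
01001010 = 74
IP: 57.112.122.74


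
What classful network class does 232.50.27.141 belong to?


First octet: 232
Binary: 11101000
1110xxxx -> Class D (224-239)
Class D (multicast), default mask N/A


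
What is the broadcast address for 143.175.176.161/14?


Network: 143.172.0.0/14
Host bits = 18
Set all host bits to 1:
Broadcast: 143.175.255.255


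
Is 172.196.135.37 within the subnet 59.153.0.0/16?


Subnet network: 59.153.0.0
Test IP AND mask: 172.196.0.0
No, 172.196.135.37 is not in 59.153.0.0/16


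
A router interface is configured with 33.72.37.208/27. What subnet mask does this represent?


/27 means 27 network bits, 5 host bits
Binary: 11111111111111111111111111100000
Mask: 255.255.255.224


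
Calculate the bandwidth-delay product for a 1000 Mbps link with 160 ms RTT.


BDP = bandwidth * RTT
= 1000 Mbps * 160 ms
= 1000 * 1e6 * 160 / 1000 bits
= 160000000 bits
= 20000000 bytes
= 19531.25 KB
BDP = 160000000 bits (20000000 bytes)


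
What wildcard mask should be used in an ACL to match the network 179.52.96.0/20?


Subnet mask: 255.255.240.0
Wildcard = 255.255.255.255 - subnet mask
255 - 255 = 0
255 - 255 = 0
255 - 240 = 15
255 - 0 = 255
Wildcard: 0.0.15.255


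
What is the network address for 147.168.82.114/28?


IP:   10010011.10101000.01010010.01110010
Mask: 11111111.11111111.11111111.11110000
AND operation:
Net:  10010011.10101000.01010010.01110000
Network: 147.168.82.112/28


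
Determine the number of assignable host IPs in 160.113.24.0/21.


Host bits = 32 - 21 = 11
Total addresses = 2^11 = 2048
Usable = total - 2 (network and broadcast)
Usable hosts: 2046


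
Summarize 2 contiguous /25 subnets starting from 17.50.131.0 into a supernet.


Original prefix: /25
Number of subnets: 2 = 2^1
New prefix = 25 - 1 = 24
Supernet: 17.50.131.0/24


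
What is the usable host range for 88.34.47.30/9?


Network: 88.0.0.0
Broadcast: 88.127.255.255
First usable = network + 1
Last usable = broadcast - 1
Range: 88.0.0.1 to 88.127.255.254


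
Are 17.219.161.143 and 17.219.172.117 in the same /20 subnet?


Mask: 255.255.240.0
17.219.161.143 AND mask = 17.219.160.0
17.219.172.117 AND mask = 17.219.160.0
Yes, same subnet (17.219.160.0)


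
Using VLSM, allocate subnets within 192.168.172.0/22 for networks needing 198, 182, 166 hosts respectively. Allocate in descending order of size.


198 hosts -> /24 (254 usable): 192.168.172.0/24
182 hosts -> /24 (254 usable): 192.168.173.0/24
166 hosts -> /24 (254 usable): 192.168.174.0/24
Allocation: 192.168.172.0/24 (198 hosts, 254 usable); 192.168.173.0/24 (182 hosts, 254 usable); 192.168.174.0/24 (166 hosts, 254 usable)


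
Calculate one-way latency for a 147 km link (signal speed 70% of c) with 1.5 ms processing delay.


Speed = 0.7 * 3e5 km/s = 210000 km/s
Propagation delay = 147 / 210000 = 0.0007 s = 0.7 ms
Processing delay = 1.5 ms
Total one-way latency = 2.2 ms


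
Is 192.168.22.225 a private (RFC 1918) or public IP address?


RFC 1918 private ranges:
  10.0.0.0/8 (10.0.0.0 - 10.255.255.255)
  172.16.0.0/12 (172.16.0.0 - 172.31.255.255)
  192.168.0.0/16 (192.168.0.0 - 192.168.255.255)
Private (in 192.168.0.0/16)


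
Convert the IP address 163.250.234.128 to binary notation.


163 = 10100011
250 = 11111010
234 = 11101010
128 = 10000000
Binary: 10100011.11111010.11101010.10000000


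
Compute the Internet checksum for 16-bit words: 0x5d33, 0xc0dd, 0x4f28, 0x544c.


Sum all words (with carry folding):
+ 0x5d33 = 0x5d33
+ 0xc0dd = 0x1e11
+ 0x4f28 = 0x6d39
+ 0x544c = 0xc185
One's complement: ~0xc185
Checksum = 0x3e7a


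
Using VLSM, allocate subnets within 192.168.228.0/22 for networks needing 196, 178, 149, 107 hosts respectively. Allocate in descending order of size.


196 hosts -> /24 (254 usable): 192.168.228.0/24
178 hosts -> /24 (254 usable): 192.168.229.0/24
149 hosts -> /24 (254 usable): 192.168.230.0/24
107 hosts -> /25 (126 usable): 192.168.231.0/25
Allocation: 192.168.228.0/24 (196 hosts, 254 usable); 192.168.229.0/24 (178 hosts, 254 usable); 192.168.230.0/24 (149 hosts, 254 usable); 192.168.231.0/25 (107 hosts, 126 usable)


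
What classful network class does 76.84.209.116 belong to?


First octet: 76
Binary: 01001100
0xxxxxxx -> Class A (1-126)
Class A, default mask 255.0.0.0 (/8)


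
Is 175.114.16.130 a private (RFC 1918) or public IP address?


RFC 1918 private ranges:
  10.0.0.0/8 (10.0.0.0 - 10.255.255.255)
  172.16.0.0/12 (172.16.0.0 - 172.31.255.255)
  192.168.0.0/16 (192.168.0.0 - 192.168.255.255)
Public (not in any RFC 1918 range)


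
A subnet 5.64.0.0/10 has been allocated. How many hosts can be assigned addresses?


Host bits = 32 - 10 = 22
Total addresses = 2^22 = 4194304
Usable = total - 2 (network and broadcast)
Usable hosts: 4194302


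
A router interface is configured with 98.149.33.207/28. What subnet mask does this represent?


/28 means 28 network bits, 4 host bits
Binary: 11111111111111111111111111110000
Mask: 255.255.255.240


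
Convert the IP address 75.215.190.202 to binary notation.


75 = 01001011
215 = 11010111
190 = 10111110
202 = 11001010
Binary: 01001011.11010111.10111110.11001010


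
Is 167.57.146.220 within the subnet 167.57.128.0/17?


Subnet network: 167.57.128.0
Test IP AND mask: 167.57.128.0
Yes, 167.57.146.220 is in 167.57.128.0/17


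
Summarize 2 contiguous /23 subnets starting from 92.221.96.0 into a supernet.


Original prefix: /23
Number of subnets: 2 = 2^1
New prefix = 23 - 1 = 22
Supernet: 92.221.96.0/22


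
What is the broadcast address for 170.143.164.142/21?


Network: 170.143.160.0/21
Host bits = 11
Set all host bits to 1:
Broadcast: 170.143.167.255


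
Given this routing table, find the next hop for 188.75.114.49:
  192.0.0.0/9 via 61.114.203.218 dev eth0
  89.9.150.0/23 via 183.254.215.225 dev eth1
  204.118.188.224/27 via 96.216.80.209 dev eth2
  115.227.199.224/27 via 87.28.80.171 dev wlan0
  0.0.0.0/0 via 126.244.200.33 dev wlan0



Longest prefix match for 188.75.114.49:
  /9 192.0.0.0: no
  /23 89.9.150.0: no
  /27 204.118.188.224: no
  /27 115.227.199.224: no
  /0 0.0.0.0: MATCH
Selected: next-hop 126.244.200.33 via wlan0 (matched /0)


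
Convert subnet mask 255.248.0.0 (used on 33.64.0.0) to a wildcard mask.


Subnet mask: 255.248.0.0
Wildcard = 255.255.255.255 - subnet mask
255 - 255 = 0
255 - 248 = 7
255 - 0 = 255
255 - 0 = 255
Wildcard: 0.7.255.255


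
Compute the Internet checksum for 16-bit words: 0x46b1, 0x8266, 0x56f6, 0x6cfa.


Sum all words (with carry folding):
+ 0x46b1 = 0x46b1
+ 0x8266 = 0xc917
+ 0x56f6 = 0x200e
+ 0x6cfa = 0x8d08
One's complement: ~0x8d08
Checksum = 0x72f7


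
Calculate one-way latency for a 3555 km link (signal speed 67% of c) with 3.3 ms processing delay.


Speed = 0.67 * 3e5 km/s = 201000 km/s
Propagation delay = 3555 / 201000 = 0.0177 s = 17.6866 ms
Processing delay = 3.3 ms
Total one-way latency = 20.9866 ms


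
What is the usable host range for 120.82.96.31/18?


Network: 120.82.64.0
Broadcast: 120.82.127.255
First usable = network + 1
Last usable = broadcast - 1
Range: 120.82.64.1 to 120.82.127.254


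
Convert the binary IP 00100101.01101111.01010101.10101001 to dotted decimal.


00100101 = 37
01101111 = 111
01010101 = 85
10101001 = 169
IP: 37.111.85.169


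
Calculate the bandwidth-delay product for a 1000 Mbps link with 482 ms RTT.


BDP = bandwidth * RTT
= 1000 Mbps * 482 ms
= 1000 * 1e6 * 482 / 1000 bits
= 482000000 bits
= 60250000 bytes
= 58837.8906 KB
BDP = 482000000 bits (60250000 bytes)


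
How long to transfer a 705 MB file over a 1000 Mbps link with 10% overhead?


Effective throughput = 1000 * (1 - 10/100) = 900 Mbps
File size in Mb = 705 * 8 = 5640 Mb
Time = 5640 / 900
Time = 6.2667 seconds


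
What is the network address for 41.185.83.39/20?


IP:   00101001.10111001.01010011.00100111
Mask: 11111111.11111111.11110000.00000000
AND operation:
Net:  00101001.10111001.01010000.00000000
Network: 41.185.80.0/20


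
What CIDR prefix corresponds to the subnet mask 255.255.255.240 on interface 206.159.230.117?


Binary: 11111111.11111111.11111111.11110000
Count leading 1s
Prefix: /28


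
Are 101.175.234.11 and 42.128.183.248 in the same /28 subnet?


Mask: 255.255.255.240
101.175.234.11 AND mask = 101.175.234.0
42.128.183.248 AND mask = 42.128.183.240
No, different subnets (101.175.234.0 vs 42.128.183.240)


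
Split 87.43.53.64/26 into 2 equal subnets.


New prefix = 26 + 1 = 27
Each subnet has 32 addresses
  87.43.53.64/27
  87.43.53.96/27
Subnets: 87.43.53.64/27, 87.43.53.96/27


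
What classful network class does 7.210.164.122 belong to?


First octet: 7
Binary: 00000111
0xxxxxxx -> Class A (1-126)
Class A, default mask 255.0.0.0 (/8)


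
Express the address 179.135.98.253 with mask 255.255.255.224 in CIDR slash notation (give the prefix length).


Binary: 11111111.11111111.11111111.11100000
Count leading 1s
Prefix: /27


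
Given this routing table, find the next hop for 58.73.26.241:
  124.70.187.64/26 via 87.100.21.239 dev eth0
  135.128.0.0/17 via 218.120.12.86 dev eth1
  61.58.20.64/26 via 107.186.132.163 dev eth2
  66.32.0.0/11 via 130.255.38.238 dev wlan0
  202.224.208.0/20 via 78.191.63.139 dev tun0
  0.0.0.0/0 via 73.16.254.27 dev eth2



Longest prefix match for 58.73.26.241:
  /26 124.70.187.64: no
  /17 135.128.0.0: no
  /26 61.58.20.64: no
  /11 66.32.0.0: no
  /20 202.224.208.0: no
  /0 0.0.0.0: MATCH
Selected: next-hop 73.16.254.27 via eth2 (matched /0)


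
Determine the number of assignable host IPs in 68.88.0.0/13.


Host bits = 32 - 13 = 19
Total addresses = 2^19 = 524288
Usable = total - 2 (network and broadcast)
Usable hosts: 524286


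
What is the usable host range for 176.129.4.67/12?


Network: 176.128.0.0
Broadcast: 176.143.255.255
First usable = network + 1
Last usable = broadcast - 1
Range: 176.128.0.1 to 176.143.255.254


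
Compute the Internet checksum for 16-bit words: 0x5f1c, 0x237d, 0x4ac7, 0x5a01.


Sum all words (with carry folding):
+ 0x5f1c = 0x5f1c
+ 0x237d = 0x8299
+ 0x4ac7 = 0xcd60
+ 0x5a01 = 0x2762
One's complement: ~0x2762
Checksum = 0xd89d


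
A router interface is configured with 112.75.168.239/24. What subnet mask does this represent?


/24 means 24 network bits, 8 host bits
Binary: 11111111111111111111111100000000
Mask: 255.255.255.0


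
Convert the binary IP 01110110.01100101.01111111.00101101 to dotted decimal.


01110110 = 118
01100101 = 101
01111111 = 127
00101101 = 45
IP: 118.101.127.45


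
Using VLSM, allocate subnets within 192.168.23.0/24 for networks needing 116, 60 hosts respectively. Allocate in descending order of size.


116 hosts -> /25 (126 usable): 192.168.23.0/25
60 hosts -> /26 (62 usable): 192.168.23.128/26
Allocation: 192.168.23.0/25 (116 hosts, 126 usable); 192.168.23.128/26 (60 hosts, 62 usable)


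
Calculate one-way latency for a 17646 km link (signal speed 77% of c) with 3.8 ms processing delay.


Speed = 0.77 * 3e5 km/s = 231000 km/s
Propagation delay = 17646 / 231000 = 0.0764 s = 76.3896 ms
Processing delay = 3.8 ms
Total one-way latency = 80.1896 ms


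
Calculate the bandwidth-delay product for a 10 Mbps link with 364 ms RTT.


BDP = bandwidth * RTT
= 10 Mbps * 364 ms
= 10 * 1e6 * 364 / 1000 bits
= 3640000 bits
= 455000 bytes
= 444.3359 KB
BDP = 3640000 bits (455000 bytes)


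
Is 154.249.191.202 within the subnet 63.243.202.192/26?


Subnet network: 63.243.202.192
Test IP AND mask: 154.249.191.192
No, 154.249.191.202 is not in 63.243.202.192/26


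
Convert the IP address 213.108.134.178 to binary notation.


213 = 11010101
108 = 01101100
134 = 10000110
178 = 10110010
Binary: 11010101.01101100.10000110.10110010


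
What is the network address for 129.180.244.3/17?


IP:   10000001.10110100.11110100.00000011
Mask: 11111111.11111111.10000000.00000000
AND operation:
Net:  10000001.10110100.10000000.00000000
Network: 129.180.128.0/17


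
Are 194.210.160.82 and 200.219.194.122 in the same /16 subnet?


Mask: 255.255.0.0
194.210.160.82 AND mask = 194.210.0.0
200.219.194.122 AND mask = 200.219.0.0
No, different subnets (194.210.0.0 vs 200.219.0.0)


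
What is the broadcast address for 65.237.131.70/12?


Network: 65.224.0.0/12
Host bits = 20
Set all host bits to 1:
Broadcast: 65.239.255.255


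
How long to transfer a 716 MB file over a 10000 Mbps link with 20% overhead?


Effective throughput = 10000 * (1 - 20/100) = 8000 Mbps
File size in Mb = 716 * 8 = 5728 Mb
Time = 5728 / 8000
Time = 0.716 seconds


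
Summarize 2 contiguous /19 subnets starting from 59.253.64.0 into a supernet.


Original prefix: /19
Number of subnets: 2 = 2^1
New prefix = 19 - 1 = 18
Supernet: 59.253.64.0/18


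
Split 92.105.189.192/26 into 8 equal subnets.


New prefix = 26 + 3 = 29
Each subnet has 8 addresses
  92.105.189.192/29
  92.105.189.200/29
  92.105.189.208/29
  92.105.189.216/29
  92.105.189.224/29
  92.105.189.232/29
  92.105.189.240/29
  92.105.189.248/29
Subnets: 92.105.189.192/29, 92.105.189.200/29, 92.105.189.208/29, 92.105.189.216/29, 92.105.189.224/29, 92.105.189.232/29, 92.105.189.240/29, 92.105.189.248/29


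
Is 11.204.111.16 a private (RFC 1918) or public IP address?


RFC 1918 private ranges:
  10.0.0.0/8 (10.0.0.0 - 10.255.255.255)
  172.16.0.0/12 (172.16.0.0 - 172.31.255.255)
  192.168.0.0/16 (192.168.0.0 - 192.168.255.255)
Public (not in any RFC 1918 range)


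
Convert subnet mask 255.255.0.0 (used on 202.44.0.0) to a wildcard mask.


Subnet mask: 255.255.0.0
Wildcard = 255.255.255.255 - subnet mask
255 - 255 = 0
255 - 255 = 0
255 - 0 = 255
255 - 0 = 255
Wildcard: 0.0.255.255


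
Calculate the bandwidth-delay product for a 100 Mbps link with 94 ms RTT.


BDP = bandwidth * RTT
= 100 Mbps * 94 ms
= 100 * 1e6 * 94 / 1000 bits
= 9400000 bits
= 1175000 bytes
= 1147.4609 KB
BDP = 9400000 bits (1175000 bytes)


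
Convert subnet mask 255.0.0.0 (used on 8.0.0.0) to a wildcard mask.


Subnet mask: 255.0.0.0
Wildcard = 255.255.255.255 - subnet mask
255 - 255 = 0
255 - 0 = 255
255 - 0 = 255
255 - 0 = 255
Wildcard: 0.255.255.255


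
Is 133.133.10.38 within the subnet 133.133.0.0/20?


Subnet network: 133.133.0.0
Test IP AND mask: 133.133.0.0
Yes, 133.133.10.38 is in 133.133.0.0/20


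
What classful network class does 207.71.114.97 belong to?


First octet: 207
Binary: 11001111
110xxxxx -> Class C (192-223)
Class C, default mask 255.255.255.0 (/24)


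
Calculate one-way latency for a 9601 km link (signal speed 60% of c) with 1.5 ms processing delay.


Speed = 0.6 * 3e5 km/s = 180000 km/s
Propagation delay = 9601 / 180000 = 0.0533 s = 53.3389 ms
Processing delay = 1.5 ms
Total one-way latency = 54.8389 ms


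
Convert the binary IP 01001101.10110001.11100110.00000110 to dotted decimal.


01001101 = 77
10110001 = 177
11100110 = 230
00000110 = 6
IP: 77.177.230.6


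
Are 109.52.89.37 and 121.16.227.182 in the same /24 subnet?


Mask: 255.255.255.0
109.52.89.37 AND mask = 109.52.89.0
121.16.227.182 AND mask = 121.16.227.0
No, different subnets (109.52.89.0 vs 121.16.227.0)


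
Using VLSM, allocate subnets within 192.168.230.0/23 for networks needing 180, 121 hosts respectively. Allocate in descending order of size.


180 hosts -> /24 (254 usable): 192.168.230.0/24
121 hosts -> /25 (126 usable): 192.168.231.0/25
Allocation: 192.168.230.0/24 (180 hosts, 254 usable); 192.168.231.0/25 (121 hosts, 126 usable)


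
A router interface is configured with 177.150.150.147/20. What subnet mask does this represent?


/20 means 20 network bits, 12 host bits
Binary: 11111111111111111111000000000000
Mask: 255.255.240.0


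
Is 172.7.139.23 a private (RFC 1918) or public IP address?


RFC 1918 private ranges:
  10.0.0.0/8 (10.0.0.0 - 10.255.255.255)
  172.16.0.0/12 (172.16.0.0 - 172.31.255.255)
  192.168.0.0/16 (192.168.0.0 - 192.168.255.255)
Public (not in any RFC 1918 range)


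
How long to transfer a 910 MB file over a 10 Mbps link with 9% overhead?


Effective throughput = 10 * (1 - 9/100) = 9.1 Mbps
File size in Mb = 910 * 8 = 7280 Mb
Time = 7280 / 9.1
Time = 800 seconds


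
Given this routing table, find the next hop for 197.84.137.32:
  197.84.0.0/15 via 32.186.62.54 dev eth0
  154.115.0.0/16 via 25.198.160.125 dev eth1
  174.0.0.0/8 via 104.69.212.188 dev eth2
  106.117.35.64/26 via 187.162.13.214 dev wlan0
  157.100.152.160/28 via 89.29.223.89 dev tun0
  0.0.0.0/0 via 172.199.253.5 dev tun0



Longest prefix match for 197.84.137.32:
  /15 197.84.0.0: MATCH
  /16 154.115.0.0: no
  /8 174.0.0.0: no
  /26 106.117.35.64: no
  /28 157.100.152.160: no
  /0 0.0.0.0: MATCH
Selected: next-hop 32.186.62.54 via eth0 (matched /15)


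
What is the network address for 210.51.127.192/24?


IP:   11010010.00110011.01111111.11000000
Mask: 11111111.11111111.11111111.00000000
AND operation:
Net:  11010010.00110011.01111111.00000000
Network: 210.51.127.0/24


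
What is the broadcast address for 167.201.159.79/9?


Network: 167.128.0.0/9
Host bits = 23
Set all host bits to 1:
Broadcast: 167.255.255.255


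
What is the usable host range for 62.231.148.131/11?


Network: 62.224.0.0
Broadcast: 62.255.255.255
First usable = network + 1
Last usable = broadcast - 1
Range: 62.224.0.1 to 62.255.255.254


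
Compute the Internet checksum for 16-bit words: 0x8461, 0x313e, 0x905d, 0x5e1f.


Sum all words (with carry folding):
+ 0x8461 = 0x8461
+ 0x313e = 0xb59f
+ 0x905d = 0x45fd
+ 0x5e1f = 0xa41c
One's complement: ~0xa41c
Checksum = 0x5be3


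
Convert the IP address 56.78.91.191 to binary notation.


56 = 00111000
78 = 01001110
91 = 01011011
191 = 10111111
Binary: 00111000.01001110.01011011.10111111


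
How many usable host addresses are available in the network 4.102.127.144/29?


Host bits = 32 - 29 = 3
Total addresses = 2^3 = 8
Usable = total - 2 (network and broadcast)
Usable hosts: 6


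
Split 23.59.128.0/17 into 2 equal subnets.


New prefix = 17 + 1 = 18
Each subnet has 16384 addresses
  23.59.128.0/18
  23.59.192.0/18
Subnets: 23.59.128.0/18, 23.59.192.0/18


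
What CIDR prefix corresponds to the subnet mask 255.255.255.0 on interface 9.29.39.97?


Binary: 11111111.11111111.11111111.00000000
Count leading 1s
Prefix: /24


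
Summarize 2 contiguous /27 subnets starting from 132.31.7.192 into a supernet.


Original prefix: /27
Number of subnets: 2 = 2^1
New prefix = 27 - 1 = 26
Supernet: 132.31.7.192/26
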